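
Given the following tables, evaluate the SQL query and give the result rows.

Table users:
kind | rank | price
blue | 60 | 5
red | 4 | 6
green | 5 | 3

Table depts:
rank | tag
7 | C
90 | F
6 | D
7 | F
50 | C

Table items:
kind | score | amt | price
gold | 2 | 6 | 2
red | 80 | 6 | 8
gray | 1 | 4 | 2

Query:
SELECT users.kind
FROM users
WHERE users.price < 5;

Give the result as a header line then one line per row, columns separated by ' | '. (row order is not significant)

After WHERE (1 rows):
users.kind | users.rank | users.price
green | 5 | 3
After SELECT (1 rows):
users.kind
green

== RESULT ==
users.kind
green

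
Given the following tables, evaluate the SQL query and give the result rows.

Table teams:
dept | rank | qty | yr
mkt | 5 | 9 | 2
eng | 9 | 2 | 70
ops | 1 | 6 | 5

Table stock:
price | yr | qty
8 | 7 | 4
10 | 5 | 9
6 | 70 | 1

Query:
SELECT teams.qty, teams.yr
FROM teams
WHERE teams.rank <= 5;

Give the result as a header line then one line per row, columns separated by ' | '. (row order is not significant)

After WHERE (2 rows):
teams.dept | teams.rank | teams.qty | teams.yr
mkt | 5 | 9 | 2
ops | 1 | 6 | 5
After SELECT (2 rows):
teams.qty | teams.yr
9 | 2
6 | 5

== RESULT ==
teams.qty | teams.yr
9 | 2
6 | 5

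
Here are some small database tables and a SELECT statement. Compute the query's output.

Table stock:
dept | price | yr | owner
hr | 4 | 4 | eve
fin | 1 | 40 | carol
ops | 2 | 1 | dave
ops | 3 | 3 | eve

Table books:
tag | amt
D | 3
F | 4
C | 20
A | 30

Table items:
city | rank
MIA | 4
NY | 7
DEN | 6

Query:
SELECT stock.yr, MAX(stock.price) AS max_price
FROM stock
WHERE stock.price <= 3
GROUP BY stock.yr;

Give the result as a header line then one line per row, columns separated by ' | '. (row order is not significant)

After WHERE (3 rows):
stock.dept | stock.price | stock.yr | stock.owner
fin | 1 | 40 | carol
ops | 2 | 1 | dave
ops | 3 | 3 | eve
After GROUP BY (3 rows):
stock.yr | max_price
40 | 1
1 | 2
3 | 3

== RESULT ==
stock.yr | max_price
40 | 1
1 | 2
3 | 3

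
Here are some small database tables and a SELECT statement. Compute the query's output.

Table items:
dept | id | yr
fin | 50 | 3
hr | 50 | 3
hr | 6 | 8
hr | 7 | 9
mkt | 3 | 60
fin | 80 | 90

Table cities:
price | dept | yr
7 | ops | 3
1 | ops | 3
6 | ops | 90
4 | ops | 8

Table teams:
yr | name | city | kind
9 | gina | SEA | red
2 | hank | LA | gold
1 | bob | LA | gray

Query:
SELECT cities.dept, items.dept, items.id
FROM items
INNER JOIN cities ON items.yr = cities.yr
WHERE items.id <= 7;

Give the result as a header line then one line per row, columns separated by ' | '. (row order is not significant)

== RESULT ==
cities.dept | items.dept | items.id
ops | hr | 6

Derivation:
After JOIN cities (6 rows):
items.dept | items.id | items.yr | cities.price | cities.dept | cities.yr
fin | 50 | 3 | 7 | ops | 3
fin | 50 | 3 | 1 | ops | 3
hr | 50 | 3 | 7 | ops | 3
hr | 50 | 3 | 1 | ops | 3
hr | 6 | 8 | 4 | ops | 8
fin | 80 | 90 | 6 | ops | 90
After WHERE (1 rows):
items.dept | items.id | items.yr | cities.price | cities.dept | cities.yr
hr | 6 | 8 | 4 | ops | 8
After SELECT (1 rows):
cities.dept | items.dept | items.id
ops | hr | 6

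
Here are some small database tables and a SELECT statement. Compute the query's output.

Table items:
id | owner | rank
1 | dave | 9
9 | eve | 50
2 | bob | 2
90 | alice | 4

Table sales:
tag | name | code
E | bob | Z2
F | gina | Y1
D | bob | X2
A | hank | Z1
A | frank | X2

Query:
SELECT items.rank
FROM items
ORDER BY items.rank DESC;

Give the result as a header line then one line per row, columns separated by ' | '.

After SELECT (4 rows):
items.rank
9
50
2
4
After ORDER BY (4 rows):
items.rank
50
9
4
2

== RESULT ==
items.rank
50
9
4
2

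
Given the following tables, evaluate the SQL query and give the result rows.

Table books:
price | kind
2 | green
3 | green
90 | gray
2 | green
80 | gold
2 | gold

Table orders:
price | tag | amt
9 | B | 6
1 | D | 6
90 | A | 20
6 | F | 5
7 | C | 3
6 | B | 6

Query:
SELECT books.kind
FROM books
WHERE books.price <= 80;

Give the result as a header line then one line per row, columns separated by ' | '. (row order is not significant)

After WHERE (5 rows):
books.price | books.kind
2 | green
3 | green
2 | green
80 | gold
2 | gold
After SELECT (5 rows):
books.kind
green
green
green
gold
gold

== RESULT ==
books.kind
green
green
green
gold
gold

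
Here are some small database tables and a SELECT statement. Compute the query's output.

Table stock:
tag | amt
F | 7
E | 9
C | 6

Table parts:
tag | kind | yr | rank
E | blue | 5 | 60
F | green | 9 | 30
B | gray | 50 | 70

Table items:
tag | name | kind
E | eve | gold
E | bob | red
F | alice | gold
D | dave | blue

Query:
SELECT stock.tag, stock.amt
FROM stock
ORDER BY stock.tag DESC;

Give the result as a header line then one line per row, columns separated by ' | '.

== RESULT ==
stock.tag | stock.amt
F | 7
E | 9
C | 6

Derivation:
After SELECT (3 rows):
stock.tag | stock.amt
F | 7
E | 9
C | 6
After ORDER BY (3 rows):
stock.tag | stock.amt
F | 7
E | 9
C | 6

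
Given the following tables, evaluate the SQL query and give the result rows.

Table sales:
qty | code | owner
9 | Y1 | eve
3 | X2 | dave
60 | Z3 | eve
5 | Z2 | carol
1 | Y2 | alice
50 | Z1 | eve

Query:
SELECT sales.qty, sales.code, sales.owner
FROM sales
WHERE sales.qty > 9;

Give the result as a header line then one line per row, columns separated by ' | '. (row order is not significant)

After WHERE (2 rows):
sales.qty | sales.code | sales.owner
60 | Z3 | eve
50 | Z1 | eve
After SELECT (2 rows):
sales.qty | sales.code | sales.owner
60 | Z3 | eve
50 | Z1 | eve

== RESULT ==
sales.qty | sales.code | sales.owner
60 | Z3 | eve
50 | Z1 | eve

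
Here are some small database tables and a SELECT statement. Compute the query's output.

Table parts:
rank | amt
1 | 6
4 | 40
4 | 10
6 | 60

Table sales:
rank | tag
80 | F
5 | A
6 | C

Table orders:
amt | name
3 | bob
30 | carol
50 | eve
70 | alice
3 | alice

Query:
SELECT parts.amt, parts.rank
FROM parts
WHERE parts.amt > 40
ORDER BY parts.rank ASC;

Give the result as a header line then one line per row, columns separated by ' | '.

== RESULT ==
parts.amt | parts.rank
60 | 6

Derivation:
After WHERE (1 rows):
parts.rank | parts.amt
6 | 60
After SELECT (1 rows):
parts.amt | parts.rank
60 | 6
After ORDER BY (1 rows):
parts.amt | parts.rank
60 | 6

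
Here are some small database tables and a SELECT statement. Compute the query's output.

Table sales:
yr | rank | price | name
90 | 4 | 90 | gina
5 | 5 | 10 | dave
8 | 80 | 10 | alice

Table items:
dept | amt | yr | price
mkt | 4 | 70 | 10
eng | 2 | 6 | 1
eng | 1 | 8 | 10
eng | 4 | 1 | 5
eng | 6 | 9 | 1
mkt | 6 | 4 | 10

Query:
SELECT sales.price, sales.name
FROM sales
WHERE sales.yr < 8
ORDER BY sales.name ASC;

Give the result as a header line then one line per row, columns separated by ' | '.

== RESULT ==
sales.price | sales.name
10 | dave

Derivation:
After WHERE (1 rows):
sales.yr | sales.rank | sales.price | sales.name
5 | 5 | 10 | dave
After SELECT (1 rows):
sales.price | sales.name
10 | dave
After ORDER BY (1 rows):
sales.price | sales.name
10 | dave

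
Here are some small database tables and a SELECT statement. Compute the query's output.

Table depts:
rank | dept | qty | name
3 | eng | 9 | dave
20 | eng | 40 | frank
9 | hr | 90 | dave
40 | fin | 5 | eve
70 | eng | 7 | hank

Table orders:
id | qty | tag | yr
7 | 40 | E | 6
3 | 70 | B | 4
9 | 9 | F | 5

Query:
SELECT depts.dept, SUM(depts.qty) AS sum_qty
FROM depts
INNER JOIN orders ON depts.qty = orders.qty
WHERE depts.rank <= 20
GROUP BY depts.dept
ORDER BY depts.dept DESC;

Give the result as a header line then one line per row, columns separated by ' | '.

After JOIN orders (2 rows):
depts.rank | depts.dept | depts.qty | depts.name | orders.id | orders.qty | orders.tag | orders.yr
3 | eng | 9 | dave | 9 | 9 | F | 5
20 | eng | 40 | frank | 7 | 40 | E | 6
After WHERE (2 rows):
depts.rank | depts.dept | depts.qty | depts.name | orders.id | orders.qty | orders.tag | orders.yr
3 | eng | 9 | dave | 9 | 9 | F | 5
20 | eng | 40 | frank | 7 | 40 | E | 6
After GROUP BY (1 rows):
depts.dept | sum_qty
eng | 49
After ORDER BY (1 rows):
depts.dept | sum_qty
eng | 49

== RESULT ==
depts.dept | sum_qty
eng | 49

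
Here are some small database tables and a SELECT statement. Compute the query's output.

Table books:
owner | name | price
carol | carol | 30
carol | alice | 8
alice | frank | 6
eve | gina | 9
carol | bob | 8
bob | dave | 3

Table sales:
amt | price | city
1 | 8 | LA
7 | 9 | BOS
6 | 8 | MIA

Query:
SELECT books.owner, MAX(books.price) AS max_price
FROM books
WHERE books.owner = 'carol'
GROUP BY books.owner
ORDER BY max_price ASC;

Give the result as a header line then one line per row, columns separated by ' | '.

After WHERE (3 rows):
books.owner | books.name | books.price
carol | carol | 30
carol | alice | 8
carol | bob | 8
After GROUP BY (1 rows):
books.owner | max_price
carol | 30
After ORDER BY (1 rows):
books.owner | max_price
carol | 30

== RESULT ==
books.owner | max_price
carol | 30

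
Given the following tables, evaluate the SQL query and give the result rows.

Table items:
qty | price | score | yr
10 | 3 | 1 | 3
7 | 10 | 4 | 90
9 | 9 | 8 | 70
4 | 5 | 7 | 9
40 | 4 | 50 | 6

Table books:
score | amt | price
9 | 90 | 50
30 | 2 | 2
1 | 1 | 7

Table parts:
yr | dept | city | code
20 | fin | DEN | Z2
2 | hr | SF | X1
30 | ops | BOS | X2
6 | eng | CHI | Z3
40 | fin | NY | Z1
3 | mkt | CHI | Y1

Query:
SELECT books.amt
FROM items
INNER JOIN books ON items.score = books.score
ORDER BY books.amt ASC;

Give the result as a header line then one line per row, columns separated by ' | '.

After JOIN books (1 rows):
items.qty | items.price | items.score | items.yr | books.score | books.amt | books.price
10 | 3 | 1 | 3 | 1 | 1 | 7
After SELECT (1 rows):
books.amt
1
After ORDER BY (1 rows):
books.amt
1

== RESULT ==
books.amt
1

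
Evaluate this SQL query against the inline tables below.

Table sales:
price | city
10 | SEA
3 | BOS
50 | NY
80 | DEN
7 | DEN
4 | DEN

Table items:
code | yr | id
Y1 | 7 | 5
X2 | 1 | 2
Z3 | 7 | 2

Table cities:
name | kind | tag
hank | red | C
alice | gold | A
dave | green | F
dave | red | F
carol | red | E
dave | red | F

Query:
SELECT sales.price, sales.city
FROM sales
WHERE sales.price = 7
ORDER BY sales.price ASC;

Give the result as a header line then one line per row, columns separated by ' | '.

== RESULT ==
sales.price | sales.city
7 | DEN

Derivation:
After WHERE (1 rows):
sales.price | sales.city
7 | DEN
After SELECT (1 rows):
sales.price | sales.city
7 | DEN
After ORDER BY (1 rows):
sales.price | sales.city
7 | DEN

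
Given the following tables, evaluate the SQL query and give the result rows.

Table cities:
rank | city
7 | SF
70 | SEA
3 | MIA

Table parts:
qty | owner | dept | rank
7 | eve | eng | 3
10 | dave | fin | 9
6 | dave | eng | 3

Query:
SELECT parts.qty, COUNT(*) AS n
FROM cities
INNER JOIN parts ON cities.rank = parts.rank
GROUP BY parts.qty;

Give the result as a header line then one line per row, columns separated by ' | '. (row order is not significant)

== RESULT ==
parts.qty | n
7 | 1
6 | 1

Derivation:
After JOIN parts (2 rows):
cities.rank | cities.city | parts.qty | parts.owner | parts.dept | parts.rank
3 | MIA | 7 | eve | eng | 3
3 | MIA | 6 | dave | eng | 3
After GROUP BY (2 rows):
parts.qty | n
7 | 1
6 | 1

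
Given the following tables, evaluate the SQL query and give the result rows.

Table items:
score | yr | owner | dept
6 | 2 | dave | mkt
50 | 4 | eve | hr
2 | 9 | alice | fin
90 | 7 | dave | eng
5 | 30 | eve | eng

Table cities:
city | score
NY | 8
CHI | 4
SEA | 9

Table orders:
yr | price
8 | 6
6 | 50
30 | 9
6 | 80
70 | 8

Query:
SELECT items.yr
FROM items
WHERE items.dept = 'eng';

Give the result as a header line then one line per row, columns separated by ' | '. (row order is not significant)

== RESULT ==
items.yr
7
30

Derivation:
After WHERE (2 rows):
items.score | items.yr | items.owner | items.dept
90 | 7 | dave | eng
5 | 30 | eve | eng
After SELECT (2 rows):
items.yr
7
30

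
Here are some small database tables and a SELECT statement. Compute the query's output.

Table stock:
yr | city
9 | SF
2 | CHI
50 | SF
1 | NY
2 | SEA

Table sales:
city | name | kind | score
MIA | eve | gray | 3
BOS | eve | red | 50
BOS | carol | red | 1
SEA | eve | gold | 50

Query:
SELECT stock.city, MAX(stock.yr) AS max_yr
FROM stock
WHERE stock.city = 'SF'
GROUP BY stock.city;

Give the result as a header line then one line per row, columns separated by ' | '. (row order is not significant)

== RESULT ==
stock.city | max_yr
SF | 50

Derivation:
After WHERE (2 rows):
stock.yr | stock.city
9 | SF
50 | SF
After GROUP BY (1 rows):
stock.city | max_yr
SF | 50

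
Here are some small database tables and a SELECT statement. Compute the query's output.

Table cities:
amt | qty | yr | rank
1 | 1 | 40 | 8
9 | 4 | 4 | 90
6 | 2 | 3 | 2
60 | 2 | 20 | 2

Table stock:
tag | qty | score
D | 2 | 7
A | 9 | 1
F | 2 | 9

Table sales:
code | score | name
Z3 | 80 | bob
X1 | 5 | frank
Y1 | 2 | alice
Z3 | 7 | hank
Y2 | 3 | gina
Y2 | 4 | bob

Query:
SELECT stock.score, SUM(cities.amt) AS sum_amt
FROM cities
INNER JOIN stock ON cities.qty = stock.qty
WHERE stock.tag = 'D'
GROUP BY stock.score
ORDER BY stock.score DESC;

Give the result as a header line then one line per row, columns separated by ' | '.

== RESULT ==
stock.score | sum_amt
7 | 66

Derivation:
After JOIN stock (4 rows):
cities.amt | cities.qty | cities.yr | cities.rank | stock.tag | stock.qty | stock.score
6 | 2 | 3 | 2 | D | 2 | 7
6 | 2 | 3 | 2 | F | 2 | 9
60 | 2 | 20 | 2 | D | 2 | 7
60 | 2 | 20 | 2 | F | 2 | 9
After WHERE (2 rows):
cities.amt | cities.qty | cities.yr | cities.rank | stock.tag | stock.qty | stock.score
6 | 2 | 3 | 2 | D | 2 | 7
60 | 2 | 20 | 2 | D | 2 | 7
After GROUP BY (1 rows):
stock.score | sum_amt
7 | 66
After ORDER BY (1 rows):
stock.score | sum_amt
7 | 66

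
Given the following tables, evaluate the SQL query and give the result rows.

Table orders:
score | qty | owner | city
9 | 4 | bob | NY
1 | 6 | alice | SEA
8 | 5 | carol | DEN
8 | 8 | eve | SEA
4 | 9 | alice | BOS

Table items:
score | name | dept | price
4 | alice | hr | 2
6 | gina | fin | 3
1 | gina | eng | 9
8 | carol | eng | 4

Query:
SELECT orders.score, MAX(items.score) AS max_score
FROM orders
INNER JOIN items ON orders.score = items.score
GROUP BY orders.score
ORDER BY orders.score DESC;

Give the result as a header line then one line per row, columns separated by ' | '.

After JOIN items (4 rows):
orders.score | orders.qty | orders.owner | orders.city | items.score | items.name | items.dept | items.price
1 | 6 | alice | SEA | 1 | gina | eng | 9
8 | 5 | carol | DEN | 8 | carol | eng | 4
8 | 8 | eve | SEA | 8 | carol | eng | 4
4 | 9 | alice | BOS | 4 | alice | hr | 2
After GROUP BY (3 rows):
orders.score | max_score
1 | 1
8 | 8
4 | 4
After ORDER BY (3 rows):
orders.score | max_score
8 | 8
4 | 4
1 | 1

== RESULT ==
orders.score | max_score
8 | 8
4 | 4
1 | 1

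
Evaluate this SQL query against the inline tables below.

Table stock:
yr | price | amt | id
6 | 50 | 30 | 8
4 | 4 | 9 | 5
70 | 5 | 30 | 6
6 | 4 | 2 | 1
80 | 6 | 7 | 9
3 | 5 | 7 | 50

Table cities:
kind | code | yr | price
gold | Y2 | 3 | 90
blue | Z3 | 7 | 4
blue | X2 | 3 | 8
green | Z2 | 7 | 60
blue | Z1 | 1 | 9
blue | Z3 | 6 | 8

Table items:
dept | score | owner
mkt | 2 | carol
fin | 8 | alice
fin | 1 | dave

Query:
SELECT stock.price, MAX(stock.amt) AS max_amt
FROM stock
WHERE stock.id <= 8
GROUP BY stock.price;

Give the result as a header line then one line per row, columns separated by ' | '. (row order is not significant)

After WHERE (4 rows):
stock.yr | stock.price | stock.amt | stock.id
6 | 50 | 30 | 8
4 | 4 | 9 | 5
70 | 5 | 30 | 6
6 | 4 | 2 | 1
After GROUP BY (3 rows):
stock.price | max_amt
50 | 30
4 | 9
5 | 30

== RESULT ==
stock.price | max_amt
50 | 30
4 | 9
5 | 30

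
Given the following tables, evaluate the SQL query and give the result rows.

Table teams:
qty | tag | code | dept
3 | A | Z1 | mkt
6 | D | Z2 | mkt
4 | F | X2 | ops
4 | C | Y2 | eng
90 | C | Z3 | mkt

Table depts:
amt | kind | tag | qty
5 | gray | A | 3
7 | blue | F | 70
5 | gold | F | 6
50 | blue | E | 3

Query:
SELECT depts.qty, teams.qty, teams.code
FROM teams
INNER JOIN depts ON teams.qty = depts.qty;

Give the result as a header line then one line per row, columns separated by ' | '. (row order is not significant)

== RESULT ==
depts.qty | teams.qty | teams.code
3 | 3 | Z1
3 | 3 | Z1
6 | 6 | Z2

Derivation:
After JOIN depts (3 rows):
teams.qty | teams.tag | teams.code | teams.dept | depts.amt | depts.kind | depts.tag | depts.qty
3 | A | Z1 | mkt | 5 | gray | A | 3
3 | A | Z1 | mkt | 50 | blue | E | 3
6 | D | Z2 | mkt | 5 | gold | F | 6
After SELECT (3 rows):
depts.qty | teams.qty | teams.code
3 | 3 | Z1
3 | 3 | Z1
6 | 6 | Z2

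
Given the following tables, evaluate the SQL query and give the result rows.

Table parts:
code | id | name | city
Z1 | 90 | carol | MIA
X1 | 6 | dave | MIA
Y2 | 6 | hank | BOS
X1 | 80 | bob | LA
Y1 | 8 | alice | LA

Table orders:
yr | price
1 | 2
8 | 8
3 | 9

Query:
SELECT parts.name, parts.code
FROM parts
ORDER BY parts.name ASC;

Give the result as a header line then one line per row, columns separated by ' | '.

== RESULT ==
parts.name | parts.code
alice | Y1
bob | X1
carol | Z1
dave | X1
hank | Y2

Derivation:
After SELECT (5 rows):
parts.name | parts.code
carol | Z1
dave | X1
hank | Y2
bob | X1
alice | Y1
After ORDER BY (5 rows):
parts.name | parts.code
alice | Y1
bob | X1
carol | Z1
dave | X1
hank | Y2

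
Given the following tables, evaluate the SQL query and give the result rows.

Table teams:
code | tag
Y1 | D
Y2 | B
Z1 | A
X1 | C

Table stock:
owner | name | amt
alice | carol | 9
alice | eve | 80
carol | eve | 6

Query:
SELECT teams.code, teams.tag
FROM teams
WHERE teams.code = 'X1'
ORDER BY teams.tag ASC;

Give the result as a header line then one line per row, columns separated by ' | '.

== RESULT ==
teams.code | teams.tag
X1 | C

Derivation:
After WHERE (1 rows):
teams.code | teams.tag
X1 | C
After SELECT (1 rows):
teams.code | teams.tag
X1 | C
After ORDER BY (1 rows):
teams.code | teams.tag
X1 | C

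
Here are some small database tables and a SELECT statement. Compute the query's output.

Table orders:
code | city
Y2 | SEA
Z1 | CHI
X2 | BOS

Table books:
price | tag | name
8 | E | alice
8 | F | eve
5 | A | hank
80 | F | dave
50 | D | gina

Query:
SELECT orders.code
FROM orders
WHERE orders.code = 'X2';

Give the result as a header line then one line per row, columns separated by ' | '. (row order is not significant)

== RESULT ==
orders.code
X2

Derivation:
After WHERE (1 rows):
orders.code | orders.city
X2 | BOS
After SELECT (1 rows):
orders.code
X2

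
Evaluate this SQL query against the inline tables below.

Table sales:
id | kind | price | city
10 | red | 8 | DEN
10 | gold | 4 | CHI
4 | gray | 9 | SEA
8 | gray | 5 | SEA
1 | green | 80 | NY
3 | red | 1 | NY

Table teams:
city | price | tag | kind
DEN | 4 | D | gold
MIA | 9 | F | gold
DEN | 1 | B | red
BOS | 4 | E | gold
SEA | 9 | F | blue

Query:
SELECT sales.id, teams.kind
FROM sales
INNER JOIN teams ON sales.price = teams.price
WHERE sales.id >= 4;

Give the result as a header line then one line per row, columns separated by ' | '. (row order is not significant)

After JOIN teams (5 rows):
sales.id | sales.kind | sales.price | sales.city | teams.city | teams.price | teams.tag | teams.kind
10 | gold | 4 | CHI | DEN | 4 | D | gold
10 | gold | 4 | CHI | BOS | 4 | E | gold
4 | gray | 9 | SEA | MIA | 9 | F | gold
4 | gray | 9 | SEA | SEA | 9 | F | blue
3 | red | 1 | NY | DEN | 1 | B | red
After WHERE (4 rows):
sales.id | sales.kind | sales.price | sales.city | teams.city | teams.price | teams.tag | teams.kind
10 | gold | 4 | CHI | DEN | 4 | D | gold
10 | gold | 4 | CHI | BOS | 4 | E | gold
4 | gray | 9 | SEA | MIA | 9 | F | gold
4 | gray | 9 | SEA | SEA | 9 | F | blue
After SELECT (4 rows):
sales.id | teams.kind
10 | gold
10 | gold
4 | gold
4 | blue

== RESULT ==
sales.id | teams.kind
10 | gold
10 | gold
4 | gold
4 | blue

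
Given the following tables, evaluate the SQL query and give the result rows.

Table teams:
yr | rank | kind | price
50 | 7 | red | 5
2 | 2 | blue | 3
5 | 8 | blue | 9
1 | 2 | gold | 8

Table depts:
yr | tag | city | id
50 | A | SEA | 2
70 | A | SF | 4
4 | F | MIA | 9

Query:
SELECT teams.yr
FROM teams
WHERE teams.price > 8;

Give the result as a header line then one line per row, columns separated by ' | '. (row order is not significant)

After WHERE (1 rows):
teams.yr | teams.rank | teams.kind | teams.price
5 | 8 | blue | 9
After SELECT (1 rows):
teams.yr
5

== RESULT ==
teams.yr
5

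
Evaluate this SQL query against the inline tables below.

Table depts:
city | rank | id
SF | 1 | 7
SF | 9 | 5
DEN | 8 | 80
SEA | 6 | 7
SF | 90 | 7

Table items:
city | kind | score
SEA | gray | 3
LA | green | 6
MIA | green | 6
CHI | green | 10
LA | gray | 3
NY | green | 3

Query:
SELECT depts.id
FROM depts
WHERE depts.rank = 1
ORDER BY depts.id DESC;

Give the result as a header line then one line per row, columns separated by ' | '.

== RESULT ==
depts.id
7

Derivation:
After WHERE (1 rows):
depts.city | depts.rank | depts.id
SF | 1 | 7
After SELECT (1 rows):
depts.id
7
After ORDER BY (1 rows):
depts.id
7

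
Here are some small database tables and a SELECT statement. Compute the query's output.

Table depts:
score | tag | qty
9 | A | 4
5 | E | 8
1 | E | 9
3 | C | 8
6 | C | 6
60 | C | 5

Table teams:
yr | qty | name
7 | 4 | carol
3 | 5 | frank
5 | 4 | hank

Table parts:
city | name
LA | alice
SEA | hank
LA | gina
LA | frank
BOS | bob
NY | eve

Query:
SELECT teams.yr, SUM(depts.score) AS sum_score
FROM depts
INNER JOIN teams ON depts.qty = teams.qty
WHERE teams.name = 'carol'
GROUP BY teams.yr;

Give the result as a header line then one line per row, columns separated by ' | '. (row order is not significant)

== RESULT ==
teams.yr | sum_score
7 | 9

Derivation:
After JOIN teams (3 rows):
depts.score | depts.tag | depts.qty | teams.yr | teams.qty | teams.name
9 | A | 4 | 7 | 4 | carol
9 | A | 4 | 5 | 4 | hank
60 | C | 5 | 3 | 5 | frank
After WHERE (1 rows):
depts.score | depts.tag | depts.qty | teams.yr | teams.qty | teams.name
9 | A | 4 | 7 | 4 | carol
After GROUP BY (1 rows):
teams.yr | sum_score
7 | 9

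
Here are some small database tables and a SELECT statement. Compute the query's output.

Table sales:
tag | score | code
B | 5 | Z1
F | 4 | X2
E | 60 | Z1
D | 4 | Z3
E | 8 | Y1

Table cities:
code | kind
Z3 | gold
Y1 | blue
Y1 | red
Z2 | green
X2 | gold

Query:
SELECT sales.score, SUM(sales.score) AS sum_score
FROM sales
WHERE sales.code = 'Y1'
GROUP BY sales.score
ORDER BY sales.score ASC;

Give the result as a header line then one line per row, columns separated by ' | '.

== RESULT ==
sales.score | sum_score
8 | 8

Derivation:
After WHERE (1 rows):
sales.tag | sales.score | sales.code
E | 8 | Y1
After GROUP BY (1 rows):
sales.score | sum_score
8 | 8
After ORDER BY (1 rows):
sales.score | sum_score
8 | 8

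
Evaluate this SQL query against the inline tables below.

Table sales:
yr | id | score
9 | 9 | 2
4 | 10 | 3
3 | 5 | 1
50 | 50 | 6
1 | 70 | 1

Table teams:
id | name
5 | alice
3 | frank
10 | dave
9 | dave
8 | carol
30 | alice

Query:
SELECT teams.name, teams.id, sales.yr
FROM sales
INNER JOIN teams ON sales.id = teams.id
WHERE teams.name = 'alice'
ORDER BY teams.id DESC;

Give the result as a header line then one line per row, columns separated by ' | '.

== RESULT ==
teams.name | teams.id | sales.yr
alice | 5 | 3

Derivation:
After JOIN teams (3 rows):
sales.yr | sales.id | sales.score | teams.id | teams.name
9 | 9 | 2 | 9 | dave
4 | 10 | 3 | 10 | dave
3 | 5 | 1 | 5 | alice
After WHERE (1 rows):
sales.yr | sales.id | sales.score | teams.id | teams.name
3 | 5 | 1 | 5 | alice
After SELECT (1 rows):
teams.name | teams.id | sales.yr
alice | 5 | 3
After ORDER BY (1 rows):
teams.name | teams.id | sales.yr
alice | 5 | 3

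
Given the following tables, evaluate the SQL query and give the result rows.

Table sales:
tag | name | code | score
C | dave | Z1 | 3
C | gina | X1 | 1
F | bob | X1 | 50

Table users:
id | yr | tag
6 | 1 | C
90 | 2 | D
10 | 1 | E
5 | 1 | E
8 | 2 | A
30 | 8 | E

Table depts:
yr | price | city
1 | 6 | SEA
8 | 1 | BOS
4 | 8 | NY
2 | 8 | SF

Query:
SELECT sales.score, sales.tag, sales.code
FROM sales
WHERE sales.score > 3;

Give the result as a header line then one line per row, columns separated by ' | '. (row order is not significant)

== RESULT ==
sales.score | sales.tag | sales.code
50 | F | X1

Derivation:
After WHERE (1 rows):
sales.tag | sales.name | sales.code | sales.score
F | bob | X1 | 50
After SELECT (1 rows):
sales.score | sales.tag | sales.code
50 | F | X1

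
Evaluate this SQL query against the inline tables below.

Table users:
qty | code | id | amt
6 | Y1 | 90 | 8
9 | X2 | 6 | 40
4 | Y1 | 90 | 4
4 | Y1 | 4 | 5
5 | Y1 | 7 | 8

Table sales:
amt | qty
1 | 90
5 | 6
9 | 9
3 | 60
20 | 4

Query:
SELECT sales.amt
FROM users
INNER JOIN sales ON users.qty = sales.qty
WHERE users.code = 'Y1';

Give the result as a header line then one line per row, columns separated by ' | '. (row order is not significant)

== RESULT ==
sales.amt
5
20
20

Derivation:
After JOIN sales (4 rows):
users.qty | users.code | users.id | users.amt | sales.amt | sales.qty
6 | Y1 | 90 | 8 | 5 | 6
9 | X2 | 6 | 40 | 9 | 9
4 | Y1 | 90 | 4 | 20 | 4
4 | Y1 | 4 | 5 | 20 | 4
After WHERE (3 rows):
users.qty | users.code | users.id | users.amt | sales.amt | sales.qty
6 | Y1 | 90 | 8 | 5 | 6
4 | Y1 | 90 | 4 | 20 | 4
4 | Y1 | 4 | 5 | 20 | 4
After SELECT (3 rows):
sales.amt
5
20
20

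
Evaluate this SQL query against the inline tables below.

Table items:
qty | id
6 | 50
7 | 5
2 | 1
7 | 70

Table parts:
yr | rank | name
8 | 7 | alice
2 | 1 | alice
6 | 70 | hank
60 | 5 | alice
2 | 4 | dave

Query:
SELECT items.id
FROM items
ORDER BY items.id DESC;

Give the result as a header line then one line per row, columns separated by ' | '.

== RESULT ==
items.id
70
50
5
1

Derivation:
After SELECT (4 rows):
items.id
50
5
1
70
After ORDER BY (4 rows):
items.id
70
50
5
1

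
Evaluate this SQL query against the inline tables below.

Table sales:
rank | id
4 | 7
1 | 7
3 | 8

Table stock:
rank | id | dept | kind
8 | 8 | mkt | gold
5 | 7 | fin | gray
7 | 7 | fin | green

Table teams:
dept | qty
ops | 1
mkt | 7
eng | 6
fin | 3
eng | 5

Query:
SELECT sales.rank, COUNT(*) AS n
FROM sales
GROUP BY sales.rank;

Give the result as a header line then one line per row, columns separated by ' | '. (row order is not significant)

After GROUP BY (3 rows):
sales.rank | n
4 | 1
1 | 1
3 | 1

== RESULT ==
sales.rank | n
4 | 1
1 | 1
3 | 1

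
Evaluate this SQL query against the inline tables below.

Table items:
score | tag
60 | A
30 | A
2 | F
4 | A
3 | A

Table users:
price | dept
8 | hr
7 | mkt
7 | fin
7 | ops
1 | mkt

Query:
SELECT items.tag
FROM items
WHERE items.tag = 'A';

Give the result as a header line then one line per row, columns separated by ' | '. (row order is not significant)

== RESULT ==
items.tag
A
A
A
A

Derivation:
After WHERE (4 rows):
items.score | items.tag
60 | A
30 | A
4 | A
3 | A
After SELECT (4 rows):
items.tag
A
A
A
A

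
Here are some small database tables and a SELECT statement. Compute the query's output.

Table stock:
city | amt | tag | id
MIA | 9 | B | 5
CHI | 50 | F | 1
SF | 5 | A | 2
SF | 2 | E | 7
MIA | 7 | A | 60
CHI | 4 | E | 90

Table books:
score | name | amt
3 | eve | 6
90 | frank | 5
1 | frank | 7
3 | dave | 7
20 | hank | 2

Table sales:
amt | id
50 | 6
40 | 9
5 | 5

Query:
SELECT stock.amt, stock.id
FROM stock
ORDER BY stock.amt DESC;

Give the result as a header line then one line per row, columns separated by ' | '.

After SELECT (6 rows):
stock.amt | stock.id
9 | 5
50 | 1
5 | 2
2 | 7
7 | 60
4 | 90
After ORDER BY (6 rows):
stock.amt | stock.id
50 | 1
9 | 5
7 | 60
5 | 2
4 | 90
2 | 7

== RESULT ==
stock.amt | stock.id
50 | 1
9 | 5
7 | 60
5 | 2
4 | 90
2 | 7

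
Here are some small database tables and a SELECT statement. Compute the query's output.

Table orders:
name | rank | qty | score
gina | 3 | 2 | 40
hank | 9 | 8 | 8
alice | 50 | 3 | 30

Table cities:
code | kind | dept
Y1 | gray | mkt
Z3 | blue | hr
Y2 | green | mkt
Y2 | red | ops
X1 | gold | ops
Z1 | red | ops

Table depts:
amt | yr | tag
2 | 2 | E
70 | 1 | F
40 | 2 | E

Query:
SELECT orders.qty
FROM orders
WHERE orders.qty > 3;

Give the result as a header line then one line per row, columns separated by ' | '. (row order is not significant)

== RESULT ==
orders.qty
8

Derivation:
After WHERE (1 rows):
orders.name | orders.rank | orders.qty | orders.score
hank | 9 | 8 | 8
After SELECT (1 rows):
orders.qty
8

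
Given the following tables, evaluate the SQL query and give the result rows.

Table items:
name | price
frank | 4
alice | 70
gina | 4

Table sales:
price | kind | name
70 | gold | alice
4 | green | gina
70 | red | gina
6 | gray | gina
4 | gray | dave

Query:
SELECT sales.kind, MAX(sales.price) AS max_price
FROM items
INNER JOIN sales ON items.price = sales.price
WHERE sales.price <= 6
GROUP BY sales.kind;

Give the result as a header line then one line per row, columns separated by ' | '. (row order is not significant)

After JOIN sales (6 rows):
items.name | items.price | sales.price | sales.kind | sales.name
frank | 4 | 4 | green | gina
frank | 4 | 4 | gray | dave
alice | 70 | 70 | gold | alice
alice | 70 | 70 | red | gina
gina | 4 | 4 | green | gina
gina | 4 | 4 | gray | dave
After WHERE (4 rows):
items.name | items.price | sales.price | sales.kind | sales.name
frank | 4 | 4 | green | gina
frank | 4 | 4 | gray | dave
gina | 4 | 4 | green | gina
gina | 4 | 4 | gray | dave
After GROUP BY (2 rows):
sales.kind | max_price
green | 4
gray | 4

== RESULT ==
sales.kind | max_price
green | 4
gray | 4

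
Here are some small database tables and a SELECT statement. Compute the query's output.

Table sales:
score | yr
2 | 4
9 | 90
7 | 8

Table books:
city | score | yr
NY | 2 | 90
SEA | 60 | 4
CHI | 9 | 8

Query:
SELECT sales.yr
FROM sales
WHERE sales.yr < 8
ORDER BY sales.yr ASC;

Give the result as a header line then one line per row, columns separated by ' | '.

== RESULT ==
sales.yr
4

Derivation:
After WHERE (1 rows):
sales.score | sales.yr
2 | 4
After SELECT (1 rows):
sales.yr
4
After ORDER BY (1 rows):
sales.yr
4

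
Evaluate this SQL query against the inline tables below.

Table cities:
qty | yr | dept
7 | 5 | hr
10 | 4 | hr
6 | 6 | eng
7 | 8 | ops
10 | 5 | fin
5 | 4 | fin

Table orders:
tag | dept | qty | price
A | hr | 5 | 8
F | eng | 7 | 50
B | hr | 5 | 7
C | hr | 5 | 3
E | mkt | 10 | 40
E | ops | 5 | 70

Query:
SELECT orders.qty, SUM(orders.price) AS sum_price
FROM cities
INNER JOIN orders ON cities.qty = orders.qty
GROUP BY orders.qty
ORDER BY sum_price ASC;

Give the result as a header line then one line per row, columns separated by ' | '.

== RESULT ==
orders.qty | sum_price
10 | 80
5 | 88
7 | 100

Derivation:
After JOIN orders (8 rows):
cities.qty | cities.yr | cities.dept | orders.tag | orders.dept | orders.qty | orders.price
7 | 5 | hr | F | eng | 7 | 50
10 | 4 | hr | E | mkt | 10 | 40
7 | 8 | ops | F | eng | 7 | 50
10 | 5 | fin | E | mkt | 10 | 40
5 | 4 | fin | A | hr | 5 | 8
5 | 4 | fin | B | hr | 5 | 7
5 | 4 | fin | C | hr | 5 | 3
5 | 4 | fin | E | ops | 5 | 70
After GROUP BY (3 rows):
orders.qty | sum_price
7 | 100
10 | 80
5 | 88
After ORDER BY (3 rows):
orders.qty | sum_price
10 | 80
5 | 88
7 | 100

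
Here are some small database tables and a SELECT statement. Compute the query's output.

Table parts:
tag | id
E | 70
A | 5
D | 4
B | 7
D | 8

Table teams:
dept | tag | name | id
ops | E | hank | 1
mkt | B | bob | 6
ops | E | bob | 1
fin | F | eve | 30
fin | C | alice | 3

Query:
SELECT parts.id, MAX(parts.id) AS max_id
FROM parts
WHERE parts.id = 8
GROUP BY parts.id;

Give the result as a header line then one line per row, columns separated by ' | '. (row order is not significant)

After WHERE (1 rows):
parts.tag | parts.id
D | 8
After GROUP BY (1 rows):
parts.id | max_id
8 | 8

== RESULT ==
parts.id | max_id
8 | 8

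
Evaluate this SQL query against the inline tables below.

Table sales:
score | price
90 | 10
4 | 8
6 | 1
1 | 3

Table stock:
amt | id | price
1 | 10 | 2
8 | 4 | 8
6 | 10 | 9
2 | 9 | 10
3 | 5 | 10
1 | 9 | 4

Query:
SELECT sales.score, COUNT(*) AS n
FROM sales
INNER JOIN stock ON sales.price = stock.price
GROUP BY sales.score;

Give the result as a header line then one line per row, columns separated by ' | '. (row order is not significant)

After JOIN stock (3 rows):
sales.score | sales.price | stock.amt | stock.id | stock.price
90 | 10 | 2 | 9 | 10
90 | 10 | 3 | 5 | 10
4 | 8 | 8 | 4 | 8
After GROUP BY (2 rows):
sales.score | n
90 | 2
4 | 1

== RESULT ==
sales.score | n
90 | 2
4 | 1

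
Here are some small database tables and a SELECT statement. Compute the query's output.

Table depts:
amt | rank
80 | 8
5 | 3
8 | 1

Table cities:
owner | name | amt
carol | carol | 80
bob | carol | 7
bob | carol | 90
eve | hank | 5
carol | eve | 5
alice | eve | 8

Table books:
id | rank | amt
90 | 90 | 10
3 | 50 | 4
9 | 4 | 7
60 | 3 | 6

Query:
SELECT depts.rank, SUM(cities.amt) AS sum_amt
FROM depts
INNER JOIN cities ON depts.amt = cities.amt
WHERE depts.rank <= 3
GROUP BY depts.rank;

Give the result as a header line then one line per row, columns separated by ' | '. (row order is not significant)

After JOIN cities (4 rows):
depts.amt | depts.rank | cities.owner | cities.name | cities.amt
80 | 8 | carol | carol | 80
5 | 3 | eve | hank | 5
5 | 3 | carol | eve | 5
8 | 1 | alice | eve | 8
After WHERE (3 rows):
depts.amt | depts.rank | cities.owner | cities.name | cities.amt
5 | 3 | eve | hank | 5
5 | 3 | carol | eve | 5
8 | 1 | alice | eve | 8
After GROUP BY (2 rows):
depts.rank | sum_amt
3 | 10
1 | 8

== RESULT ==
depts.rank | sum_amt
3 | 10
1 | 8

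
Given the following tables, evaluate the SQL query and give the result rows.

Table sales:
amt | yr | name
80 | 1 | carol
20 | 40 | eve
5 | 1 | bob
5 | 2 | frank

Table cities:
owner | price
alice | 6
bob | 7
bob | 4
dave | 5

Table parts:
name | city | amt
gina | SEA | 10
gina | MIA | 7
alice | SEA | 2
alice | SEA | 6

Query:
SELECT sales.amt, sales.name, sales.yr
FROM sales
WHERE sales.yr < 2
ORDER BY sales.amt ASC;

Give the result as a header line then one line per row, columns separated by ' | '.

== RESULT ==
sales.amt | sales.name | sales.yr
5 | bob | 1
80 | carol | 1

Derivation:
After WHERE (2 rows):
sales.amt | sales.yr | sales.name
80 | 1 | carol
5 | 1 | bob
After SELECT (2 rows):
sales.amt | sales.name | sales.yr
80 | carol | 1
5 | bob | 1
After ORDER BY (2 rows):
sales.amt | sales.name | sales.yr
5 | bob | 1
80 | carol | 1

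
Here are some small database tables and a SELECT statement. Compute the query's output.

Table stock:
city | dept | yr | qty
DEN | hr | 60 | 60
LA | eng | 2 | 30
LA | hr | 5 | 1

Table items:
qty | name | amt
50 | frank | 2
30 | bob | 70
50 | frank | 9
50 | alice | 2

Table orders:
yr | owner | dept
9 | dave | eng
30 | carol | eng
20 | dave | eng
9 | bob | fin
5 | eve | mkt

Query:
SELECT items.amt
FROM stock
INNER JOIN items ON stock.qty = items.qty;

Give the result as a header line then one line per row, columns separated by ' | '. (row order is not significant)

After JOIN items (1 rows):
stock.city | stock.dept | stock.yr | stock.qty | items.qty | items.name | items.amt
LA | eng | 2 | 30 | 30 | bob | 70
After SELECT (1 rows):
items.amt
70

== RESULT ==
items.amt
70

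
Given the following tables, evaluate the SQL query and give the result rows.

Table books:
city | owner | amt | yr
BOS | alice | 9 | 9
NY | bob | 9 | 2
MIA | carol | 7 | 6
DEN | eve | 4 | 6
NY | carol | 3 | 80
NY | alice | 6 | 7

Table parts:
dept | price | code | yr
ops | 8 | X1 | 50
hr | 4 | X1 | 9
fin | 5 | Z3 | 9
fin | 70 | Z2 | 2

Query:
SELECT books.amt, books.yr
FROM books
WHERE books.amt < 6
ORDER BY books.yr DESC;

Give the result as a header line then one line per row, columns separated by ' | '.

After WHERE (2 rows):
books.city | books.owner | books.amt | books.yr
DEN | eve | 4 | 6
NY | carol | 3 | 80
After SELECT (2 rows):
books.amt | books.yr
4 | 6
3 | 80
After ORDER BY (2 rows):
books.amt | books.yr
3 | 80
4 | 6

== RESULT ==
books.amt | books.yr
3 | 80
4 | 6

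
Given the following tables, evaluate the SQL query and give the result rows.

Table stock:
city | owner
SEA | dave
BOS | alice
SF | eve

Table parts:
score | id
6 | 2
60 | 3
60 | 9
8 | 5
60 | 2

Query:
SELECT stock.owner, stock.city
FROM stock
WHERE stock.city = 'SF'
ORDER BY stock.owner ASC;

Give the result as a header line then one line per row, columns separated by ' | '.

After WHERE (1 rows):
stock.city | stock.owner
SF | eve
After SELECT (1 rows):
stock.owner | stock.city
eve | SF
After ORDER BY (1 rows):
stock.owner | stock.city
eve | SF

== RESULT ==
stock.owner | stock.city
eve | SF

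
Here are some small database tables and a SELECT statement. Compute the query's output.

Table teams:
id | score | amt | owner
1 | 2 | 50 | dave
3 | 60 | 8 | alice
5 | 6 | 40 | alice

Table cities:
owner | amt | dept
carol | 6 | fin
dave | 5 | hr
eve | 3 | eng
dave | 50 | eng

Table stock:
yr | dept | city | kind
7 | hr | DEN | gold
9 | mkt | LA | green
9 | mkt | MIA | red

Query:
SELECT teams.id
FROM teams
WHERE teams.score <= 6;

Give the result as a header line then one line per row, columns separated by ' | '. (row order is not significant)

After WHERE (2 rows):
teams.id | teams.score | teams.amt | teams.owner
1 | 2 | 50 | dave
5 | 6 | 40 | alice
After SELECT (2 rows):
teams.id
1
5

== RESULT ==
teams.id
1
5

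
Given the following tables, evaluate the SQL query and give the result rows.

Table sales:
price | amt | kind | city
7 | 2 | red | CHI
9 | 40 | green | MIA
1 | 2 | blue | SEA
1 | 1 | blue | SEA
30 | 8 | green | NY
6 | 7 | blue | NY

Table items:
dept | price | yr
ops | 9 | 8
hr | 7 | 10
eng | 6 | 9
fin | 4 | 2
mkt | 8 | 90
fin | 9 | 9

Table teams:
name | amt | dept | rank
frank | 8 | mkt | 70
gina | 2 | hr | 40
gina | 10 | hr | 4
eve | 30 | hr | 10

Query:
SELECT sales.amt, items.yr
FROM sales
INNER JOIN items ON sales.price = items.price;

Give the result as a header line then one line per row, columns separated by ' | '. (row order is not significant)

== RESULT ==
sales.amt | items.yr
2 | 10
40 | 8
40 | 9
7 | 9

Derivation:
After JOIN items (4 rows):
sales.price | sales.amt | sales.kind | sales.city | items.dept | items.price | items.yr
7 | 2 | red | CHI | hr | 7 | 10
9 | 40 | green | MIA | ops | 9 | 8
9 | 40 | green | MIA | fin | 9 | 9
6 | 7 | blue | NY | eng | 6 | 9
After SELECT (4 rows):
sales.amt | items.yr
2 | 10
40 | 8
40 | 9
7 | 9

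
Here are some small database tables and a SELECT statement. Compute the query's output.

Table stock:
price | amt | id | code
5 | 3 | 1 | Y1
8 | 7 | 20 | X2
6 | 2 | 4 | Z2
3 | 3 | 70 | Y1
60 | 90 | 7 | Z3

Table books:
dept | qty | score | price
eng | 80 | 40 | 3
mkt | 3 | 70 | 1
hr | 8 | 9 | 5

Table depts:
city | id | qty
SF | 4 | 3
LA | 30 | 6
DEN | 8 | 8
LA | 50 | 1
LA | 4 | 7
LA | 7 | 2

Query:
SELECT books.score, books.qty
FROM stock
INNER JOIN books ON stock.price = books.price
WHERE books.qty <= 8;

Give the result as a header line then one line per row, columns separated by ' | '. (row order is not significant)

== RESULT ==
books.score | books.qty
9 | 8

Derivation:
After JOIN books (2 rows):
stock.price | stock.amt | stock.id | stock.code | books.dept | books.qty | books.score | books.price
5 | 3 | 1 | Y1 | hr | 8 | 9 | 5
3 | 3 | 70 | Y1 | eng | 80 | 40 | 3
After WHERE (1 rows):
stock.price | stock.amt | stock.id | stock.code | books.dept | books.qty | books.score | books.price
5 | 3 | 1 | Y1 | hr | 8 | 9 | 5
After SELECT (1 rows):
books.score | books.qty
9 | 8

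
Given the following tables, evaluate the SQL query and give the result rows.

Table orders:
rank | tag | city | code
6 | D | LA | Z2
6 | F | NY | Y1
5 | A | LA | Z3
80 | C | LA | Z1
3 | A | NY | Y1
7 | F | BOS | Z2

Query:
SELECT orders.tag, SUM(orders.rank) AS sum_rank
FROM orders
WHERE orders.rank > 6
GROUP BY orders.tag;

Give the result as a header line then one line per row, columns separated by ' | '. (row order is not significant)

After WHERE (2 rows):
orders.rank | orders.tag | orders.city | orders.code
80 | C | LA | Z1
7 | F | BOS | Z2
After GROUP BY (2 rows):
orders.tag | sum_rank
C | 80
F | 7

== RESULT ==
orders.tag | sum_rank
C | 80
F | 7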